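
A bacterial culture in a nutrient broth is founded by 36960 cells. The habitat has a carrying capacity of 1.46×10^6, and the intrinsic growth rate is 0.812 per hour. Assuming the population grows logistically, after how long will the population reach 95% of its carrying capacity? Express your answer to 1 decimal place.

8.1 hours

A = (K − N₀)/N₀ = (1.46×10^6 − 36960)/36960 = 38.502.
Solve 1.46×10^6/(1 + 38.502·e^(−0.812t)) = 1.387×10^6: 1 + 38.502·e^(−0.812t) = 1.0526, so e^(−0.812t) = 0.00136698.
−0.812·t = ln(0.00136698) = -6.5952, so t = 6.5952/0.812 = 8.1221.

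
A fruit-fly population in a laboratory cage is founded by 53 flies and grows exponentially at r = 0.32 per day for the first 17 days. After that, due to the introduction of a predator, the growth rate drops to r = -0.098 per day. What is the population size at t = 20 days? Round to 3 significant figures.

9100 flies

Phase 1: N(17) = 53·e^(0.32×17) = 53·e^5.44 = 12213.4.
Phase 2 runs for 20 − 17 = 3 days at r = -0.098.
N(20) = 12213.4·e^(-0.098×3) = 12213.4·e^-0.294 = 9102.39.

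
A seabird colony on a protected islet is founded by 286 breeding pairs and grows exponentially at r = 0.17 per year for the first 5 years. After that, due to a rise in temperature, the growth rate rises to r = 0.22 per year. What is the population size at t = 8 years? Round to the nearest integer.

Phase 1: N(5) = 286·e^(0.17×5) = 286·e^0.85 = 669.139.
Phase 2 runs for 8 − 5 = 3 years at r = 0.22.
N(8) = 669.139·e^(0.22×3) = 669.139·e^0.66 = 1294.65.

1295 breeding pairs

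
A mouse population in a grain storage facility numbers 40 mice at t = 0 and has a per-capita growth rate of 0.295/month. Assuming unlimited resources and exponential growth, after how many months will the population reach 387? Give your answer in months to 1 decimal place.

7.7 months

Set N₀·e^(rt) = 387: e^(0.295·t) = 387/40 = 9.675.
0.295·t = ln(9.675) = 2.2695, so t = 2.2695/0.295 = 7.6934.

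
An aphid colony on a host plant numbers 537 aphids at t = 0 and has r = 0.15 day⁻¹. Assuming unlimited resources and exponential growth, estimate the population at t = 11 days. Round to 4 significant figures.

N(t) = N₀·e^(rt) = 537 × e^(0.15×11) = 537 × e^1.65.
e^1.65 ≈ 5.207, so N ≈ 537 × 5.207 = 2796.15.

2796 aphids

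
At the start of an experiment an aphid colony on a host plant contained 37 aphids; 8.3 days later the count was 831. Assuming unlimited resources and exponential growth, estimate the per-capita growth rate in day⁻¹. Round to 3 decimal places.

From N(t) = N₀·e^(rt): e^(r·8.3) = 831/37 = 22.459.
r·8.3 = ln(22.459) = 3.1117, so r = 3.1117/8.3 = 0.37491.

0.375 per day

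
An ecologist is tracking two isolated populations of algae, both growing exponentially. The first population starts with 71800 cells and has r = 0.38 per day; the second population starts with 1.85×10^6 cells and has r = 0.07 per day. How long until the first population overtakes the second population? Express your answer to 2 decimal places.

Set 71800·e^(0.38t) = 1.85×10^6·e^(0.07t).
e^((0.38 − 0.07)t) = 1.85×10^6/71800 → e^(0.31·t) = 25.766.
0.31·t = ln(25.766) = 3.2491, so t = 3.2491/0.31 = 10.481.

10.48 days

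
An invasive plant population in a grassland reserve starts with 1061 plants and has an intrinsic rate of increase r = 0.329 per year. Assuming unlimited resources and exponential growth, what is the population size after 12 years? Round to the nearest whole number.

N(t) = N₀·e^(rt) = 1061 × e^(0.329×12) = 1061 × e^3.948.
e^3.948 ≈ 51.832, so N ≈ 1061 × 51.832 = 54993.3.

54993 plants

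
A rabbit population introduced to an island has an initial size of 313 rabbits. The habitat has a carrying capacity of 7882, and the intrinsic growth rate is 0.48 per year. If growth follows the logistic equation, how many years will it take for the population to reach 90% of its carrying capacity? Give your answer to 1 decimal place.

A = (K − N₀)/N₀ = (7882 − 313)/313 = 24.182.
Solve 7882/(1 + 24.182·e^(−0.48t)) = 7093.8: 1 + 24.182·e^(−0.48t) = 1.1111, so e^(−0.48t) = 0.00459477.
−0.48·t = ln(0.00459477) = -5.3828, so t = 5.3828/0.48 = 11.214.

11.2 years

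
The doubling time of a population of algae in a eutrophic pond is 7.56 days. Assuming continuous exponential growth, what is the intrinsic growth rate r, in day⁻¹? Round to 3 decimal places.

r = ln(2)/t_d = 0.6931/7.56 = 0.091686.

0.092 per day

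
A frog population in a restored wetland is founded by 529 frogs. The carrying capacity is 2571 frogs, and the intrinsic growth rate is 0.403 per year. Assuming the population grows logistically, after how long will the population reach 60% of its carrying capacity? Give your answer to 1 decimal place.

A = (K − N₀)/N₀ = (2571 − 529)/529 = 3.8601.
Solve 2571/(1 + 3.8601·e^(−0.403t)) = 1542.6: 1 + 3.8601·e^(−0.403t) = 1.6667, so e^(−0.403t) = 0.172706.
−0.403·t = ln(0.172706) = -1.7562, so t = 1.7562/0.403 = 4.3577.

4.4 years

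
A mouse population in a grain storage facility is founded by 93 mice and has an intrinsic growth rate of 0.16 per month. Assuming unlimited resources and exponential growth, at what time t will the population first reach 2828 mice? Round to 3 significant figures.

21.3 months

Set N₀·e^(rt) = 2828: e^(0.16·t) = 2828/93 = 30.409.
0.16·t = ln(30.409) = 3.4147, so t = 3.4147/0.16 = 21.342.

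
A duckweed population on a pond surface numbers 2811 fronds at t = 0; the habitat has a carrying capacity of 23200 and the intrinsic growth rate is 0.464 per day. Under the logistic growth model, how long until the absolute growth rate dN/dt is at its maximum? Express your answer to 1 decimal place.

Logistic growth is fastest at N = K/2 = 11600.
A = (K − N₀)/N₀ = 7.2533. Set K/(1 + A·e^(−rt)) = K/2 → A·e^(−rt) = 1.
e^(−0.464t) = 1/7.2533 = 0.137868, so t = ln(7.2533)/0.464 = 1.9815/0.464 = 4.2704.

4.3 days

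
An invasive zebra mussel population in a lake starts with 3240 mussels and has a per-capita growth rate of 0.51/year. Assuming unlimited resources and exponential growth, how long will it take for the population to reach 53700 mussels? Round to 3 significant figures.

5.51 years

Set N₀·e^(rt) = 53700: e^(0.51·t) = 53700/3240 = 16.574.
0.51·t = ln(16.574) = 2.8078, so t = 2.8078/0.51 = 5.5056.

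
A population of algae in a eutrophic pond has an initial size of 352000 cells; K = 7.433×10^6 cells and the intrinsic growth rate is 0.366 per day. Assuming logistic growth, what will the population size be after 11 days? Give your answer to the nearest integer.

5469503 cells

A = (K − N₀)/N₀ = (7.433×10^6 − 352000)/352000 = 20.116.
N(t) = K/(1 + A·e^(−rt)) = 7.433×10^6/(1 + 20.116×e^(−0.366×11)).
e^(−4.026) = 0.017846; denominator = 1 + 20.116×0.017846 = 1.359.
N = 7.433×10^6/1.359 = 5.469503×10^6.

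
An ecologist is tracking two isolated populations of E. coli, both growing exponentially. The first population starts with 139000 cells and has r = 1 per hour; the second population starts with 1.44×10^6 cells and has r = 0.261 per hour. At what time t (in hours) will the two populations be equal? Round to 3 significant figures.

Set 139000·e^(1t) = 1.44×10^6·e^(0.261t).
e^((1 − 0.261)t) = 1.44×10^6/139000 → e^(0.739·t) = 10.36.
0.739·t = ln(10.36) = 2.3379, so t = 2.3379/0.739 = 3.1636.

3.16 hours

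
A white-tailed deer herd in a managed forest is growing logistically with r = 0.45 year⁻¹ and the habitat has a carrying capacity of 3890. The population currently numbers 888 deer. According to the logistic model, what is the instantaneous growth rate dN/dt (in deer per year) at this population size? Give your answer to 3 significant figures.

308 deer per year

dN/dt = rN(1 − N/K) = 0.45 × 888 × (1 − 888/3890).
1 − 888/3890 = 0.77172; dN/dt = 0.45 × 888 × 0.77172 = 308.38.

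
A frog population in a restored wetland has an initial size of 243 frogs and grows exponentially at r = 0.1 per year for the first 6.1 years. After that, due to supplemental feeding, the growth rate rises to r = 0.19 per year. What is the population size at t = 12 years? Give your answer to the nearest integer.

1372 frogs

Phase 1: N(6.1) = 243·e^(0.1×6.1) = 243·e^0.61 = 447.225.
Phase 2 runs for 12 − 6.1 = 5.9 years at r = 0.19.
N(12) = 447.225·e^(0.19×5.9) = 447.225·e^1.121 = 1372.05.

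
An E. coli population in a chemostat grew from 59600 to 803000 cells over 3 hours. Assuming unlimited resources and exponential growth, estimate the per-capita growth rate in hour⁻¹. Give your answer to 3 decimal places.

0.867 per hour

From N(t) = N₀·e^(rt): e^(r·3) = 803000/59600 = 13.473.
r·3 = ln(13.473) = 2.6007, so r = 2.6007/3 = 0.8669.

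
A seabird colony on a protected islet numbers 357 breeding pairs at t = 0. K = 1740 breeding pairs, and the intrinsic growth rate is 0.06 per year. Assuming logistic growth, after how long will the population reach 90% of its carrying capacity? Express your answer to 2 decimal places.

A = (K − N₀)/N₀ = (1740 − 357)/357 = 3.8739.
Solve 1740/(1 + 3.8739·e^(−0.06t)) = 1566: 1 + 3.8739·e^(−0.06t) = 1.1111, so e^(−0.06t) = 0.0286816.
−0.06·t = ln(0.0286816) = -3.5515, so t = 3.5515/0.06 = 59.192.

59.19 years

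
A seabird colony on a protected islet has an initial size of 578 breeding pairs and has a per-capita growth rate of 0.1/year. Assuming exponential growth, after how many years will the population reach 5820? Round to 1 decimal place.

23.1 years

Set N₀·e^(rt) = 5820: e^(0.1·t) = 5820/578 = 10.069.
0.1·t = ln(10.069) = 2.3095, so t = 2.3095/0.1 = 23.095.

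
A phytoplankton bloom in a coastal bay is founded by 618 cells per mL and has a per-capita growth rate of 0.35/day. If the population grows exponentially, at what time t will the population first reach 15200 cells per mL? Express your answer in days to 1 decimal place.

Set N₀·e^(rt) = 15200: e^(0.35·t) = 15200/618 = 24.595.
0.35·t = ln(24.595) = 3.2026, so t = 3.2026/0.35 = 9.1502.

9.2 days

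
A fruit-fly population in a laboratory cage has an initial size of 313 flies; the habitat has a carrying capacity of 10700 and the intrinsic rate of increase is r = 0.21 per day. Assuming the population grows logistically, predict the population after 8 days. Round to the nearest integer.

A = (K − N₀)/N₀ = (10700 − 313)/313 = 33.185.
N(t) = K/(1 + A·e^(−rt)) = 10700/(1 + 33.185×e^(−0.21×8)).
e^(−1.68) = 0.18637; denominator = 1 + 33.185×0.18637 = 7.1849.
N = 10700/7.1849 = 1489.24.

1489 flies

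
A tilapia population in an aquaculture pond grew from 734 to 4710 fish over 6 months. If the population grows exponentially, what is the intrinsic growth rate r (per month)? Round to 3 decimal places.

0.310 per month

From N(t) = N₀·e^(rt): e^(r·6) = 4710/734 = 6.4169.
r·6 = ln(6.4169) = 1.8589, so r = 1.8589/6 = 0.30982.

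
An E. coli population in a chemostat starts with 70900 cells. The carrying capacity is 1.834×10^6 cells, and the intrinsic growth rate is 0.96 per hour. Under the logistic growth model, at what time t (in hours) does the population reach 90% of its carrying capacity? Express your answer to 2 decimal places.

5.64 hours

A = (K − N₀)/N₀ = (1.834×10^6 − 70900)/70900 = 24.867.
Solve 1.834×10^6/(1 + 24.867·e^(−0.96t)) = 1.6506×10^6: 1 + 24.867·e^(−0.96t) = 1.1111, so e^(−0.96t) = 0.00446814.
−0.96·t = ln(0.00446814) = -5.4108, so t = 5.4108/0.96 = 5.6362.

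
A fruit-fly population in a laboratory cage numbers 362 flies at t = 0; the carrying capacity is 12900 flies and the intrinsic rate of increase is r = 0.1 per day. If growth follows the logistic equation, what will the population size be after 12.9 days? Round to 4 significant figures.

A = (K − N₀)/N₀ = (12900 − 362)/362 = 34.635.
N(t) = K/(1 + A·e^(−rt)) = 12900/(1 + 34.635×e^(−0.1×12.9)).
e^(−1.29) = 0.27527; denominator = 1 + 34.635×0.27527 = 10.534.
N = 12900/10.534 = 1224.59.

1225 flies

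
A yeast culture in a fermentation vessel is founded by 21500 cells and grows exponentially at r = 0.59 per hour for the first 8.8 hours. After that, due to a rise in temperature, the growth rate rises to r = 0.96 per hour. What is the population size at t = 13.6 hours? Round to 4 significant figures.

Phase 1: N(8.8) = 21500·e^(0.59×8.8) = 21500·e^5.192 = 3.866299×10^6.
Phase 2 runs for 13.6 − 8.8 = 4.8 hours at r = 0.96.
N(13.6) = 3.866299×10^6·e^(0.96×4.8) = 3.866299×10^6·e^4.608 = 3.877255×10^8.

387700000 cells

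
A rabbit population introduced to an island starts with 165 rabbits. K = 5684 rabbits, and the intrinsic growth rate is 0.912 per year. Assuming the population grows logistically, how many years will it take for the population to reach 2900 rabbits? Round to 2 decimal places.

3.89 years

A = (K − N₀)/N₀ = (5684 − 165)/165 = 33.448.
Solve 5684/(1 + 33.448·e^(−0.912t)) = 2900: 1 + 33.448·e^(−0.912t) = 1.96, so e^(−0.912t) = 0.0287009.
−0.912·t = ln(0.0287009) = -3.5508, so t = 3.5508/0.912 = 3.8935.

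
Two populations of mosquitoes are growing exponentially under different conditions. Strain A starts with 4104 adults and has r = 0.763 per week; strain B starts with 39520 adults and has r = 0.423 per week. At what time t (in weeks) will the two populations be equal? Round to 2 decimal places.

Set 4104·e^(0.763t) = 39520·e^(0.423t).
e^((0.763 − 0.423)t) = 39520/4104 → e^(0.34·t) = 9.6296.
0.34·t = ln(9.6296) = 2.2648, so t = 2.2648/0.34 = 6.6613.

6.66 weeks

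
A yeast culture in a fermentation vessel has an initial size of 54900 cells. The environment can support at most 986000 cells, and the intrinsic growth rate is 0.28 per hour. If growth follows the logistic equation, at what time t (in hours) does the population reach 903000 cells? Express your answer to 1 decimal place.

18.6 hours

A = (K − N₀)/N₀ = (986000 − 54900)/54900 = 16.96.
Solve 986000/(1 + 16.96·e^(−0.28t)) = 903000: 1 + 16.96·e^(−0.28t) = 1.0919, so e^(−0.28t) = 0.00541959.
−0.28·t = ln(0.00541959) = -5.2177, so t = 5.2177/0.28 = 18.635.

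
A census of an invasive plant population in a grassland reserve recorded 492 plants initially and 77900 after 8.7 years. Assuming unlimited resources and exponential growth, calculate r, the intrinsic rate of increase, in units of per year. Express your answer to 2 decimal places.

0.58 per year

From N(t) = N₀·e^(rt): e^(r·8.7) = 77900/492 = 158.33.
r·8.7 = ln(158.33) = 5.0647, so r = 5.0647/8.7 = 0.58215.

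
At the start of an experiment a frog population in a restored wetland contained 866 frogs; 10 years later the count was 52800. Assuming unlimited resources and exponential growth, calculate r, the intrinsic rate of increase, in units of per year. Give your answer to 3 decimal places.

0.411 per year

From N(t) = N₀·e^(rt): e^(r·10) = 52800/866 = 60.97.
r·10 = ln(60.97) = 4.1104, so r = 4.1104/10 = 0.41104.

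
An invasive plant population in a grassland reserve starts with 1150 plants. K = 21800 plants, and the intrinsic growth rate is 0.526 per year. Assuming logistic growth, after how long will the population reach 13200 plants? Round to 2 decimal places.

6.30 years

A = (K − N₀)/N₀ = (21800 − 1150)/1150 = 17.957.
Solve 21800/(1 + 17.957·e^(−0.526t)) = 13200: 1 + 17.957·e^(−0.526t) = 1.6515, so e^(−0.526t) = 0.0362829.
−0.526·t = ln(0.0362829) = -3.3164, so t = 3.3164/0.526 = 6.305.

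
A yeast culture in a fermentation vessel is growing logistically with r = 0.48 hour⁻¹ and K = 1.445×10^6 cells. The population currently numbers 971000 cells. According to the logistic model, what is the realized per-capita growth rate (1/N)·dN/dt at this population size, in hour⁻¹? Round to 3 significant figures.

(1/N)·dN/dt = r(1 − N/K) = 0.48 × (1 − 971000/1.445×10^6).
= 0.48 × 0.32803 = 0.15745.

0.157 per hour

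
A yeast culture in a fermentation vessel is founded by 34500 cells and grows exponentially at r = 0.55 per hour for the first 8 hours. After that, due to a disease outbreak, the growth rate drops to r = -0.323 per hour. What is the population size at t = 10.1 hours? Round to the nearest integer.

Phase 1: N(8) = 34500·e^(0.55×8) = 34500·e^4.4 = 2.810055×10^6.
Phase 2 runs for 10.1 − 8 = 2.1 hours at r = -0.323.
N(10.1) = 2.810055×10^6·e^(-0.323×2.1) = 2.810055×10^6·e^-0.6783 = 1.426044×10^6.

1426044 cells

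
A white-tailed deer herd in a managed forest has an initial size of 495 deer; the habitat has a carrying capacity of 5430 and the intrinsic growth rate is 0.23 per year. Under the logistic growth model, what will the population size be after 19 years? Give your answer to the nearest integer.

A = (K − N₀)/N₀ = (5430 − 495)/495 = 9.9697.
N(t) = K/(1 + A·e^(−rt)) = 5430/(1 + 9.9697×e^(−0.23×19)).
e^(−4.37) = 0.012651; denominator = 1 + 9.9697×0.012651 = 1.1261.
N = 5430/1.1261 = 4821.83.

4822 deer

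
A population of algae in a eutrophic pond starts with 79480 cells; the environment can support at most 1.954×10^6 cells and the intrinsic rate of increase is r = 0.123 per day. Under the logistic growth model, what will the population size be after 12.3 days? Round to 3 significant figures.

A = (K − N₀)/N₀ = (1.954×10^6 − 79480)/79480 = 23.585.
N(t) = K/(1 + A·e^(−rt)) = 1.954×10^6/(1 + 23.585×e^(−0.123×12.3)).
e^(−1.513) = 0.22027; denominator = 1 + 23.585×0.22027 = 6.195.
N = 1.954×10^6/6.195 = 315414.

315000 cells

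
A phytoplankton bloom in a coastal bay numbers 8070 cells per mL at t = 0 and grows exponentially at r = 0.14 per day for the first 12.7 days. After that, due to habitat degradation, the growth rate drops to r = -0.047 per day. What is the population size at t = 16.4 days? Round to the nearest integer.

40135 cells per mL

Phase 1: N(12.7) = 8070·e^(0.14×12.7) = 8070·e^1.778 = 47758.3.
Phase 2 runs for 16.4 − 12.7 = 3.7 days at r = -0.047.
N(16.4) = 47758.3·e^(-0.047×3.7) = 47758.3·e^-0.1739 = 40135.2.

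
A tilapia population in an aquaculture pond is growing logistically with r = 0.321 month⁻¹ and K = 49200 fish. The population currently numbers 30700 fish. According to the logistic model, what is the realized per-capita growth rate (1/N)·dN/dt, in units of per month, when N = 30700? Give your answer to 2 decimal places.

0.12 per month

(1/N)·dN/dt = r(1 − N/K) = 0.321 × (1 − 30700/49200).
= 0.321 × 0.37602 = 0.1207.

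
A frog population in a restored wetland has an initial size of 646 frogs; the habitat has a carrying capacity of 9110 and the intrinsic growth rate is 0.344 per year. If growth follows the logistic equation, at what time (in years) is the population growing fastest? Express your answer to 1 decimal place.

Logistic growth is fastest at N = K/2 = 4555.
A = (K − N₀)/N₀ = 13.102. Set K/(1 + A·e^(−rt)) = K/2 → A·e^(−rt) = 1.
e^(−0.344t) = 1/13.102 = 0.0763233, so t = ln(13.102)/0.344 = 2.5728/0.344 = 7.479.

7.5 years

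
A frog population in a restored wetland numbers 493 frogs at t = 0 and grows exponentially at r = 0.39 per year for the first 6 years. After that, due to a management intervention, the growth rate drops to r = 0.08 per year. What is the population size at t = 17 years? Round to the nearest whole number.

12339 frogs

Phase 1: N(6) = 493·e^(0.39×6) = 493·e^2.34 = 5117.95.
Phase 2 runs for 17 − 6 = 11 years at r = 0.08.
N(17) = 5117.95·e^(0.08×11) = 5117.95·e^0.88 = 12338.9.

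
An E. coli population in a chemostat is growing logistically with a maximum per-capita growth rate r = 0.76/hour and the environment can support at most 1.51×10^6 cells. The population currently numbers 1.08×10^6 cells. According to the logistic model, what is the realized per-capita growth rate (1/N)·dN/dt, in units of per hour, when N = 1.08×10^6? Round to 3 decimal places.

(1/N)·dN/dt = r(1 − N/K) = 0.76 × (1 − 1.08×10^6/1.51×10^6).
= 0.76 × 0.28477 = 0.21642.

0.216 per hour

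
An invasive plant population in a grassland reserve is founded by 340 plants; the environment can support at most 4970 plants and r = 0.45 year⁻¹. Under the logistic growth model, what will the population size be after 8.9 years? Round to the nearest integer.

A = (K − N₀)/N₀ = (4970 − 340)/340 = 13.618.
N(t) = K/(1 + A·e^(−rt)) = 4970/(1 + 13.618×e^(−0.45×8.9)).
e^(−4.005) = 0.018224; denominator = 1 + 13.618×0.018224 = 1.2482.
N = 4970/1.2482 = 3981.82.

3982 plants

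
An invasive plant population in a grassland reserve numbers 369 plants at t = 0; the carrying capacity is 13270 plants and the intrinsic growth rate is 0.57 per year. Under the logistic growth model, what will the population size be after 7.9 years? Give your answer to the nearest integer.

9566 plants

A = (K − N₀)/N₀ = (13270 − 369)/369 = 34.962.
N(t) = K/(1 + A·e^(−rt)) = 13270/(1 + 34.962×e^(−0.57×7.9)).
e^(−4.503) = 0.011076; denominator = 1 + 34.962×0.011076 = 1.3872.
N = 13270/1.3872 = 9565.83.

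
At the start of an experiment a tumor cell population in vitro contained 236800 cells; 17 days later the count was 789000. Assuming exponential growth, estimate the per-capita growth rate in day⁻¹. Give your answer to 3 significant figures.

0.0708 per day

From N(t) = N₀·e^(rt): e^(r·17) = 789000/236800 = 3.3319.
r·17 = ln(3.3319) = 1.2036, so r = 1.2036/17 = 0.070797.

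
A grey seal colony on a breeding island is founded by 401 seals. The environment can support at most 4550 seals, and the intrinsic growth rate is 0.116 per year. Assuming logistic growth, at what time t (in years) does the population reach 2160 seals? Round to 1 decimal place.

A = (K − N₀)/N₀ = (4550 − 401)/401 = 10.347.
Solve 4550/(1 + 10.347·e^(−0.116t)) = 2160: 1 + 10.347·e^(−0.116t) = 2.1065, so e^(−0.116t) = 0.106941.
−0.116·t = ln(0.106941) = -2.2355, so t = 2.2355/0.116 = 19.271.

19.3 years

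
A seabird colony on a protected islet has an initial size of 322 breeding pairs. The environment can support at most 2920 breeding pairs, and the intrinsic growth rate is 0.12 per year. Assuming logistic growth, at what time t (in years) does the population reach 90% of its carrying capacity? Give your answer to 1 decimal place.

A = (K − N₀)/N₀ = (2920 − 322)/322 = 8.0683.
Solve 2920/(1 + 8.0683·e^(−0.12t)) = 2628: 1 + 8.0683·e^(−0.12t) = 1.1111, so e^(−0.12t) = 0.0137713.
−0.12·t = ln(0.0137713) = -4.2852, so t = 4.2852/0.12 = 35.71.

35.7 years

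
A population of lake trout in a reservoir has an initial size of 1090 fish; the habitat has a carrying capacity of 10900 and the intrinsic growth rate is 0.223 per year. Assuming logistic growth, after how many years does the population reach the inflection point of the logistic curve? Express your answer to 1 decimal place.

9.9 years

Logistic growth is fastest at N = K/2 = 5450.
A = (K − N₀)/N₀ = 9. Set K/(1 + A·e^(−rt)) = K/2 → A·e^(−rt) = 1.
e^(−0.223t) = 1/9 = 0.111111, so t = ln(9)/0.223 = 2.1972/0.223 = 9.853.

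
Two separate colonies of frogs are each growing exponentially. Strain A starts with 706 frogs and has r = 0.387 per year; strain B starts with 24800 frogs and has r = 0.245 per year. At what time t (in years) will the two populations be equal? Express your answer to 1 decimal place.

Set 706·e^(0.387t) = 24800·e^(0.245t).
e^((0.387 − 0.245)t) = 24800/706 → e^(0.142·t) = 35.127.
0.142·t = ln(35.127) = 3.559, so t = 3.559/0.142 = 25.063.

25.1 years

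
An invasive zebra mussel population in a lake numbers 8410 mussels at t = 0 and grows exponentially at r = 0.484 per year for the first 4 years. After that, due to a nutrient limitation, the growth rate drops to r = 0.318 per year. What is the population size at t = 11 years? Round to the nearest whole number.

Phase 1: N(4) = 8410·e^(0.484×4) = 8410·e^1.936 = 58289.5.
Phase 2 runs for 11 − 4 = 7 years at r = 0.318.
N(11) = 58289.5·e^(0.318×7) = 58289.5·e^2.226 = 539920.

539920 mussels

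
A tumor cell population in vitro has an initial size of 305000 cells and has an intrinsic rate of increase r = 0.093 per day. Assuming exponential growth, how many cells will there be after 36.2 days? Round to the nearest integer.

N(t) = N₀·e^(rt) = 305000 × e^(0.093×36.2) = 305000 × e^3.367.
e^3.367 ≈ 28.98, so N ≈ 305000 × 28.98 = 8.838848×10^6.

8838848 cells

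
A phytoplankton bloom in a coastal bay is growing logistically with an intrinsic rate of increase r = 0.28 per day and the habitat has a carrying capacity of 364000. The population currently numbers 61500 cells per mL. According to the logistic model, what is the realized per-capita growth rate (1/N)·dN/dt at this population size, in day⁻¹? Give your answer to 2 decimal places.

(1/N)·dN/dt = r(1 − N/K) = 0.28 × (1 − 61500/364000).
= 0.28 × 0.83104 = 0.23269.

0.23 per day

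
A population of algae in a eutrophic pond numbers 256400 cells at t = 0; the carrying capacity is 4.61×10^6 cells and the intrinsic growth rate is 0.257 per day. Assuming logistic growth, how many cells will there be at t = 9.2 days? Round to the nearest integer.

1775679 cells

A = (K − N₀)/N₀ = (4.61×10^6 − 256400)/256400 = 16.98.
N(t) = K/(1 + A·e^(−rt)) = 4.61×10^6/(1 + 16.98×e^(−0.257×9.2)).
e^(−2.364) = 0.094006; denominator = 1 + 16.98×0.094006 = 2.5962.
N = 4.61×10^6/2.5962 = 1.775679×10^6.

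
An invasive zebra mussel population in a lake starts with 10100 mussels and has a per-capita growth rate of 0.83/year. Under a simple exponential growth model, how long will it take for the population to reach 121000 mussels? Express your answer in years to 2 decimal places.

Set N₀·e^(rt) = 121000: e^(0.83·t) = 121000/10100 = 11.98.
0.83·t = ln(11.98) = 2.4833, so t = 2.4833/0.83 = 2.9919.

2.99 years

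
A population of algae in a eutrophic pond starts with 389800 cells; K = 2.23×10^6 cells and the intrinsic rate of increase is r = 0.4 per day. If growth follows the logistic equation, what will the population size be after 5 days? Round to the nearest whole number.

A = (K − N₀)/N₀ = (2.23×10^6 − 389800)/389800 = 4.7209.
N(t) = K/(1 + A·e^(−rt)) = 2.23×10^6/(1 + 4.7209×e^(−0.4×5)).
e^(−2) = 0.13534; denominator = 1 + 4.7209×0.13534 = 1.6389.
N = 2.23×10^6/1.6389 = 1.360667×10^6.

1360667 cells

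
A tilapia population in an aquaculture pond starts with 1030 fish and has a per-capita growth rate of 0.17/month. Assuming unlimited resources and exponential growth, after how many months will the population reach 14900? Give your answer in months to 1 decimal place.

Set N₀·e^(rt) = 14900: e^(0.17·t) = 14900/1030 = 14.466.
0.17·t = ln(14.466) = 2.6718, so t = 2.6718/0.17 = 15.716.

15.7 months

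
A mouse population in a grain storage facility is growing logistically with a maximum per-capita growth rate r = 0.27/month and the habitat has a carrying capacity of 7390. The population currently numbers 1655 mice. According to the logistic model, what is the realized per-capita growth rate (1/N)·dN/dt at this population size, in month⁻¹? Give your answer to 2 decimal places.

(1/N)·dN/dt = r(1 − N/K) = 0.27 × (1 − 1655/7390).
= 0.27 × 0.77605 = 0.20953.

0.21 per month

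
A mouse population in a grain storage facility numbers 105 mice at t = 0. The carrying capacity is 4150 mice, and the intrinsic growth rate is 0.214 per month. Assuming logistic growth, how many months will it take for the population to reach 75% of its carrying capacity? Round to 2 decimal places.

22.20 months

A = (K − N₀)/N₀ = (4150 − 105)/105 = 38.524.
Solve 4150/(1 + 38.524·e^(−0.214t)) = 3112.5: 1 + 38.524·e^(−0.214t) = 1.3333, so e^(−0.214t) = 0.00865266.
−0.214·t = ln(0.00865266) = -4.7499, so t = 4.7499/0.214 = 22.196.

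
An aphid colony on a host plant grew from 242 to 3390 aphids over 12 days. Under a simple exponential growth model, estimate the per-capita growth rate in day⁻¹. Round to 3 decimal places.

0.220 per day

From N(t) = N₀·e^(rt): e^(r·12) = 3390/242 = 14.008.
r·12 = ln(14.008) = 2.6396, so r = 2.6396/12 = 0.21997.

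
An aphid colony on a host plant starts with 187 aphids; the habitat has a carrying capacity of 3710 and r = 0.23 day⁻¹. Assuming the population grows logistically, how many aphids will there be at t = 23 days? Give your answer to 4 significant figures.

A = (K − N₀)/N₀ = (3710 − 187)/187 = 18.84.
N(t) = K/(1 + A·e^(−rt)) = 3710/(1 + 18.84×e^(−0.23×23)).
e^(−5.29) = 0.0050418; denominator = 1 + 18.84×0.0050418 = 1.095.
N = 3710/1.095 = 3388.18.

3388 aphids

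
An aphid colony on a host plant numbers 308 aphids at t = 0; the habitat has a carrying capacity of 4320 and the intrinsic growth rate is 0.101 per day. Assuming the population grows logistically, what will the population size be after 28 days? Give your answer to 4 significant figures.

A = (K − N₀)/N₀ = (4320 − 308)/308 = 13.026.
N(t) = K/(1 + A·e^(−rt)) = 4320/(1 + 13.026×e^(−0.101×28)).
e^(−2.828) = 0.059131; denominator = 1 + 13.026×0.059131 = 1.7702.
N = 4320/1.7702 = 2440.35.

2440 aphids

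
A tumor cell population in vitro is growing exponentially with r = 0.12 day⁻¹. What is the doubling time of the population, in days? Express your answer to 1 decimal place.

Doubling time t_d = ln(2)/r = 0.6931/0.12 = 5.7762.

5.8 days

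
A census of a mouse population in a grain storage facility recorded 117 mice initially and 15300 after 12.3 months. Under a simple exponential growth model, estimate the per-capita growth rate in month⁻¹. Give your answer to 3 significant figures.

0.396 per month

From N(t) = N₀·e^(rt): e^(r·12.3) = 15300/117 = 130.77.
r·12.3 = ln(130.77) = 4.8734, so r = 4.8734/12.3 = 0.39621.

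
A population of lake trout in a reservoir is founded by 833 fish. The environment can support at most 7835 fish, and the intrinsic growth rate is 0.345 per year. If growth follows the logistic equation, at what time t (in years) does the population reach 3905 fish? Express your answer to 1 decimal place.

6.2 years

A = (K − N₀)/N₀ = (7835 − 833)/833 = 8.4058.
Solve 7835/(1 + 8.4058·e^(−0.345t)) = 3905: 1 + 8.4058·e^(−0.345t) = 2.0064, so e^(−0.345t) = 0.119728.
−0.345·t = ln(0.119728) = -2.1225, so t = 2.1225/0.345 = 6.1523.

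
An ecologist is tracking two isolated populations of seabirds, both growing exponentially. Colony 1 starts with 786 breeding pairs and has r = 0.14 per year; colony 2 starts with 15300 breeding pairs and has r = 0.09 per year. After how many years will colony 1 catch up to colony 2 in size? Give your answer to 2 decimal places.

59.37 years

Set 786·e^(0.14t) = 15300·e^(0.09t).
e^((0.14 − 0.09)t) = 15300/786 → e^(0.05·t) = 19.466.
0.05·t = ln(19.466) = 2.9687, so t = 2.9687/0.05 = 59.373.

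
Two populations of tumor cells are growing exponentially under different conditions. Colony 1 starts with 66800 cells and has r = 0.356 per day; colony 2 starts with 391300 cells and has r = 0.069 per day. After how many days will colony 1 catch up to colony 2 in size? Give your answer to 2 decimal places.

Set 66800·e^(0.356t) = 391300·e^(0.069t).
e^((0.356 − 0.069)t) = 391300/66800 → e^(0.287·t) = 5.8578.
0.287·t = ln(5.8578) = 1.7678, so t = 1.7678/0.287 = 6.1595.

6.16 days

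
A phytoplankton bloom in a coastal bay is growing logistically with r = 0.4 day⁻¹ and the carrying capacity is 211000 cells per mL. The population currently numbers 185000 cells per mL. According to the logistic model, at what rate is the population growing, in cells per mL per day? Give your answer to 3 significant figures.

9120 cells per mL per day

dN/dt = rN(1 − N/K) = 0.4 × 185000 × (1 − 185000/211000).
1 − 185000/211000 = 0.12322; dN/dt = 0.4 × 185000 × 0.12322 = 9118.5.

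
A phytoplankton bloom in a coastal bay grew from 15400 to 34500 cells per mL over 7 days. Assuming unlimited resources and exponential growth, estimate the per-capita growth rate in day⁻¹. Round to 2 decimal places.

0.12 per day

From N(t) = N₀·e^(rt): e^(r·7) = 34500/15400 = 2.2403.
r·7 = ln(2.2403) = 0.80659, so r = 0.80659/7 = 0.11523.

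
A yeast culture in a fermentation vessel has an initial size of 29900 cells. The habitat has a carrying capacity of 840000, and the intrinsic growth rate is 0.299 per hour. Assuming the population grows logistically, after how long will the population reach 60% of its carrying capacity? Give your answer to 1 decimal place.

A = (K − N₀)/N₀ = (840000 − 29900)/29900 = 27.094.
Solve 840000/(1 + 27.094·e^(−0.299t)) = 504000: 1 + 27.094·e^(−0.299t) = 1.6667, so e^(−0.299t) = 0.024606.
−0.299·t = ln(0.024606) = -3.7048, so t = 3.7048/0.299 = 12.391.

12.4 hours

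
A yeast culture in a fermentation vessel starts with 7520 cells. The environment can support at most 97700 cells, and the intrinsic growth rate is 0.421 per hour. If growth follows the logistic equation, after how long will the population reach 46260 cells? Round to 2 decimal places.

A = (K − N₀)/N₀ = (97700 − 7520)/7520 = 11.992.
Solve 97700/(1 + 11.992·e^(−0.421t)) = 46260: 1 + 11.992·e^(−0.421t) = 2.112, so e^(−0.421t) = 0.0927263.
−0.421·t = ln(0.0927263) = -2.3781, so t = 2.3781/0.421 = 5.6487.

5.65 hours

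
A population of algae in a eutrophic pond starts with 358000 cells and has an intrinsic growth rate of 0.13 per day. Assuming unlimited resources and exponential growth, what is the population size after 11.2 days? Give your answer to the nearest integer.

1535380 cells

N(t) = N₀·e^(rt) = 358000 × e^(0.13×11.2) = 358000 × e^1.456.
e^1.456 ≈ 4.2888, so N ≈ 358000 × 4.2888 = 1.53538×10^6.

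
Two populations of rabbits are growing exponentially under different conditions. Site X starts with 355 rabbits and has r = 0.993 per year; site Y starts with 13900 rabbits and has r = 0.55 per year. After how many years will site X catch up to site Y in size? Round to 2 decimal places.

Set 355·e^(0.993t) = 13900·e^(0.55t).
e^((0.993 − 0.55)t) = 13900/355 → e^(0.443·t) = 39.155.
0.443·t = ln(39.155) = 3.6675, so t = 3.6675/0.443 = 8.2788.

8.28 years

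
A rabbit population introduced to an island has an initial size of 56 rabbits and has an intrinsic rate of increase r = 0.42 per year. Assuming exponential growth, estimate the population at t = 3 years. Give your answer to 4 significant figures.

197.4 rabbits

N(t) = N₀·e^(rt) = 56 × e^(0.42×3) = 56 × e^1.26.
e^1.26 ≈ 3.5254, so N ≈ 56 × 3.5254 = 197.424.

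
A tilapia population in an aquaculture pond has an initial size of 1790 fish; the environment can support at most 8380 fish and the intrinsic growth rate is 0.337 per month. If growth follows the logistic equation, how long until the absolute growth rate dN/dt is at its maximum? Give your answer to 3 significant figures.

Logistic growth is fastest at N = K/2 = 4190.
A = (K − N₀)/N₀ = 3.6816. Set K/(1 + A·e^(−rt)) = K/2 → A·e^(−rt) = 1.
e^(−0.337t) = 1/3.6816 = 0.271624, so t = ln(3.6816)/0.337 = 1.3033/0.337 = 3.8675.

3.87 months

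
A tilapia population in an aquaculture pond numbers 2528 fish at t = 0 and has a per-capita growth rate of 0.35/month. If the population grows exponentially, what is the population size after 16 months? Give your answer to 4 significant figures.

N(t) = N₀·e^(rt) = 2528 × e^(0.35×16) = 2528 × e^5.6.
e^5.6 ≈ 270.43, so N ≈ 2528 × 270.43 = 683638.

683600 fish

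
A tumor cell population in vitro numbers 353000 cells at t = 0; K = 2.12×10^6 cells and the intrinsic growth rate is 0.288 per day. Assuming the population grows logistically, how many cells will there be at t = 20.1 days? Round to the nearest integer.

A = (K − N₀)/N₀ = (2.12×10^6 − 353000)/353000 = 5.0057.
N(t) = K/(1 + A·e^(−rt)) = 2.12×10^6/(1 + 5.0057×e^(−0.288×20.1)).
e^(−5.789) = 0.0030617; denominator = 1 + 5.0057×0.0030617 = 1.0153.
N = 2.12×10^6/1.0153 = 2.088×10^6.

2088000 cells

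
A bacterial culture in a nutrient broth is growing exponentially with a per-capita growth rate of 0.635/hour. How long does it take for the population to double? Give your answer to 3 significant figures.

1.09 hours

Doubling time t_d = ln(2)/r = 0.6931/0.635 = 1.0916.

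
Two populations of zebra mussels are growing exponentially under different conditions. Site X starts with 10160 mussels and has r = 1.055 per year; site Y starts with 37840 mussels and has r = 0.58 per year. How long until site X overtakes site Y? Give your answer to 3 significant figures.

Set 10160·e^(1.055t) = 37840·e^(0.58t).
e^((1.055 − 0.58)t) = 37840/10160 → e^(0.475·t) = 3.7244.
0.475·t = ln(3.7244) = 1.3149, so t = 1.3149/0.475 = 2.7682.

2.77 years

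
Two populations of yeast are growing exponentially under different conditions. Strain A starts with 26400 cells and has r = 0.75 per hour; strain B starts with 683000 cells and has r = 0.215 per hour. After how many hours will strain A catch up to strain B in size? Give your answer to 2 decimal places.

6.08 hours

Set 26400·e^(0.75t) = 683000·e^(0.215t).
e^((0.75 − 0.215)t) = 683000/26400 → e^(0.535·t) = 25.871.
0.535·t = ln(25.871) = 3.2531, so t = 3.2531/0.535 = 6.0806.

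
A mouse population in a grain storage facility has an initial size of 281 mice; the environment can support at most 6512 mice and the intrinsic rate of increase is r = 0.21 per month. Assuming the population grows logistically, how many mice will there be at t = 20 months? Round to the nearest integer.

A = (K − N₀)/N₀ = (6512 − 281)/281 = 22.174.
N(t) = K/(1 + A·e^(−rt)) = 6512/(1 + 22.174×e^(−0.21×20)).
e^(−4.2) = 0.014996; denominator = 1 + 22.174×0.014996 = 1.3325.
N = 6512/1.3325 = 4886.99.

4887 mice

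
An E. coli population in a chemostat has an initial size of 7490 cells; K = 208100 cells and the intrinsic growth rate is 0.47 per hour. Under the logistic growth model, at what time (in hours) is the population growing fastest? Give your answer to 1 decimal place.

7.0 hours

Logistic growth is fastest at N = K/2 = 104050.
A = (K − N₀)/N₀ = 26.784. Set K/(1 + A·e^(−rt)) = K/2 → A·e^(−rt) = 1.
e^(−0.47t) = 1/26.784 = 0.0373361, so t = ln(26.784)/0.47 = 3.2878/0.47 = 6.9953.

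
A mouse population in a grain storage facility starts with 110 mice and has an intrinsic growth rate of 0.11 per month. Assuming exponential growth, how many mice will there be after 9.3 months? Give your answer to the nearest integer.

N(t) = N₀·e^(rt) = 110 × e^(0.11×9.3) = 110 × e^1.023.
e^1.023 ≈ 2.7815, so N ≈ 110 × 2.7815 = 305.968.

306 mice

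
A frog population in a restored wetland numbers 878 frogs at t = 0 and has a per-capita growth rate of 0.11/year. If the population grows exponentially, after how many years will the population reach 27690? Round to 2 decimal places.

31.37 years

Set N₀·e^(rt) = 27690: e^(0.11·t) = 27690/878 = 31.538.
0.11·t = ln(31.538) = 3.4512, so t = 3.4512/0.11 = 31.374.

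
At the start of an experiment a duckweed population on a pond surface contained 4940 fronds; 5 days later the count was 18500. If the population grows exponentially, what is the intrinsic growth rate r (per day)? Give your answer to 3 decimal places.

0.264 per day

From N(t) = N₀·e^(rt): e^(r·5) = 18500/4940 = 3.7449.
r·5 = ln(3.7449) = 1.3204, so r = 1.3204/5 = 0.26408.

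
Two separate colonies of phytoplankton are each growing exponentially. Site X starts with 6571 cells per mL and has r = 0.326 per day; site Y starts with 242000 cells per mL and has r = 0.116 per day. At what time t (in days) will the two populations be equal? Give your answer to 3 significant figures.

Set 6571·e^(0.326t) = 242000·e^(0.116t).
e^((0.326 − 0.116)t) = 242000/6571 → e^(0.21·t) = 36.828.
0.21·t = ln(36.828) = 3.6063, so t = 3.6063/0.21 = 17.173.

17.2 days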